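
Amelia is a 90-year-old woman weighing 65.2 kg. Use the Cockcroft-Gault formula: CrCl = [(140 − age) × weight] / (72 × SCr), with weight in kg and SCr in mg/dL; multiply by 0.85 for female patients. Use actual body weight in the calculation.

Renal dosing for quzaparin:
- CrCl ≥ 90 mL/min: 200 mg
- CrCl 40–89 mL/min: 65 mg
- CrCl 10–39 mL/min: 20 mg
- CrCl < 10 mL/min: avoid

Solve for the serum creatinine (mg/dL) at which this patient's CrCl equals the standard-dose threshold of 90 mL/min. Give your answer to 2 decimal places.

0.43 mg/dL

Standard dose requires CrCl ≥ 90 mL/min.
Set (140 − 90) × 65.2 × 0.85 / (72 × SCr) = 90
SCr = (140 − 90) × 65.2 × 0.85 / (72 × 90) = 0.428 mg/dL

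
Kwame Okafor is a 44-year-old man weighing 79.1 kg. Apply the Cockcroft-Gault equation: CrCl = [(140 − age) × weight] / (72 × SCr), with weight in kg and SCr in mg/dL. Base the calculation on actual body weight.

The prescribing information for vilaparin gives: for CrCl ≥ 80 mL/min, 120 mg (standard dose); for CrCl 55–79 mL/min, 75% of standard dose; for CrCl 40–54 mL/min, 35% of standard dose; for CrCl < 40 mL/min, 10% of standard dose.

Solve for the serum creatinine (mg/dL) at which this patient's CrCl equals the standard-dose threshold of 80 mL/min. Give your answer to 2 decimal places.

1.32 mg/dL

Standard dose requires CrCl ≥ 80 mL/min.
Set (140 − 44) × 79.1 / (72 × SCr) = 80
SCr = (140 − 44) × 79.1 / (72 × 80) = 1.318 mg/dL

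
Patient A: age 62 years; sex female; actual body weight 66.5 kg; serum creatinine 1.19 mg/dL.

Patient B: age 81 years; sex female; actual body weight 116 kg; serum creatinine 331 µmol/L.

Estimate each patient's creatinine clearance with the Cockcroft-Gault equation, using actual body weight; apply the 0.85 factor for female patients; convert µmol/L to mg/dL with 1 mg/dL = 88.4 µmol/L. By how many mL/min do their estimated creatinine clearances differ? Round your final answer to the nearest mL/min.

Patient A: CrCl = (140 − 62) × 66.5 / (72 × 1.19) × 0.85 = 5187.0 / 85.68 × 0.85 ≈ 51.5 mL/min
Patient B: SCr = 331 / 88.4 = 3.744 mg/dL
Patient B: CrCl = (140 − 81) × 116 / (72 × 3.744) × 0.85 = 6844.0 / 269.57 × 0.85 ≈ 21.6 mL/min
|51.5 − 21.6| = 29.9 mL/min

30 mL/min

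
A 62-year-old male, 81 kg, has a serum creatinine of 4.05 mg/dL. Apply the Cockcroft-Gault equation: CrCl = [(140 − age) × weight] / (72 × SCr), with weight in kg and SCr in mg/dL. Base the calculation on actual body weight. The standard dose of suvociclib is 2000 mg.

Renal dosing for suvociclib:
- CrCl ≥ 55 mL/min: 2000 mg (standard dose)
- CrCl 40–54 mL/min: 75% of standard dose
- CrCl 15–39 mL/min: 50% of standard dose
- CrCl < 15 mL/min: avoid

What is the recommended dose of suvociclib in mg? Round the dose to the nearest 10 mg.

1000 mg

CrCl = (140 − 62) × 81 / (72 × 4.05) = 6318.0 / 291.60 ≈ 21.7 mL/min
CrCl ≈ 22 mL/min → bracket 15–39 mL/min.
50% of 2000 mg = 1000 mg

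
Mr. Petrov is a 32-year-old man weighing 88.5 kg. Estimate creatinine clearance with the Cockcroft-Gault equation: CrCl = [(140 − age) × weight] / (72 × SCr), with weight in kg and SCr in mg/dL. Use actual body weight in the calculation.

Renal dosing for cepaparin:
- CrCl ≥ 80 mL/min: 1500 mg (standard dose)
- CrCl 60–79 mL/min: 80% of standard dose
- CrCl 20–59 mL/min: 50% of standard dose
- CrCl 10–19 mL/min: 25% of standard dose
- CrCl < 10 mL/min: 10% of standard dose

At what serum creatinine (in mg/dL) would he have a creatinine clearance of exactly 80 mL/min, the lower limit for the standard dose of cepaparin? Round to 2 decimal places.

1.66 mg/dL

Standard dose requires CrCl ≥ 80 mL/min.
Set (140 − 32) × 88.5 / (72 × SCr) = 80
SCr = (140 − 32) × 88.5 / (72 × 80) = 1.659 mg/dL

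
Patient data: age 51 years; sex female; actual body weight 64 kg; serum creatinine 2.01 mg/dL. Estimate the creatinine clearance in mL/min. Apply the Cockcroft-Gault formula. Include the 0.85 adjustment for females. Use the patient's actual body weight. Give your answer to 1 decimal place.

33.5 mL/min

CrCl = (140 − 51) × 64 / (72 × 2.01) × 0.85 = 5696.0 / 144.72 × 0.85 ≈ 33.5 mL/min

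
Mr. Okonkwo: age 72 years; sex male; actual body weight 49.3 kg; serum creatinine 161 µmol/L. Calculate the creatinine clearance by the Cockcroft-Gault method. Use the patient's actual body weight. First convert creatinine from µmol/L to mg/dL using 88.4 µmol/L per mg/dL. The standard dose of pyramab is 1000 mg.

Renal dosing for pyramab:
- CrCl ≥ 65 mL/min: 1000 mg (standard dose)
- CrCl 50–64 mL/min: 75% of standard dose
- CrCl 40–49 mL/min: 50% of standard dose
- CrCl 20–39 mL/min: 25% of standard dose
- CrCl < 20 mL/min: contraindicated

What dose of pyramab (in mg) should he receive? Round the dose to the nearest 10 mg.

250 mg

SCr = 161 / 88.4 = 1.821 mg/dL
CrCl = (140 − 72) × 49.3 / (72 × 1.821) = 3352.4 / 131.11 ≈ 25.6 mL/min
CrCl ≈ 26 mL/min → bracket 20–39 mL/min.
25% of 1000 mg = 250 mg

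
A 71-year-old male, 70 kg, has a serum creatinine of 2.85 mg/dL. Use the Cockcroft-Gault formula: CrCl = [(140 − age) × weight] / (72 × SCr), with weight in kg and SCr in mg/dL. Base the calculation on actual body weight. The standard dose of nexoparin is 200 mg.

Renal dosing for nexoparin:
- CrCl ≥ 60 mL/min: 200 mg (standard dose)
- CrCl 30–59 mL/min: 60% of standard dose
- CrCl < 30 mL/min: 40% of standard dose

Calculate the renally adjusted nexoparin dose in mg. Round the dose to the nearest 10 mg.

CrCl = (140 − 71) × 70 / (72 × 2.85) = 4830.0 / 205.20 ≈ 23.5 mL/min
CrCl ≈ 24 mL/min → bracket < 30 mL/min.
40% of 200 mg = 80 mg

80 mg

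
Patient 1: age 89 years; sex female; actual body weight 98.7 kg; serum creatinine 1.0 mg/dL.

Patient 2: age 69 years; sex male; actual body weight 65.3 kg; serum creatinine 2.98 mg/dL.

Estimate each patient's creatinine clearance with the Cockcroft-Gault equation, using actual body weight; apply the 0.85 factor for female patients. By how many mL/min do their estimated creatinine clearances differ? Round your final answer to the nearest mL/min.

Patient 1: CrCl = (140 − 89) × 98.7 / (72 × 1) × 0.85 = 5033.7 / 72.00 × 0.85 ≈ 59.4 mL/min
Patient 2: CrCl = (140 − 69) × 65.3 / (72 × 2.98) = 4636.3 / 214.56 ≈ 21.6 mL/min
|59.4 − 21.6| = 37.8 mL/min

38 mL/min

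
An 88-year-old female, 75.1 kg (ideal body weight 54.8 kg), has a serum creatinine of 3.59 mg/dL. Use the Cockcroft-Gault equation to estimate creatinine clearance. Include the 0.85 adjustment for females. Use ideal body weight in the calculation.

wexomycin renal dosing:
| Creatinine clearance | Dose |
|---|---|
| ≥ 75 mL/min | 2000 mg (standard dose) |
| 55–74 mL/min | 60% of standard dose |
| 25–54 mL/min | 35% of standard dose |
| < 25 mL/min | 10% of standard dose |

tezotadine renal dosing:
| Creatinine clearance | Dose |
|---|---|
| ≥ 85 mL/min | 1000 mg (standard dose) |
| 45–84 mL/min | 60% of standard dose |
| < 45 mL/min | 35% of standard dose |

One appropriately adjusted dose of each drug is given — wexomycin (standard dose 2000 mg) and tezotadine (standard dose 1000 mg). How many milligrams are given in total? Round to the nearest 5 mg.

550 mg

CrCl = (140 − 88) × 54.8 / (72 × 3.59) × 0.85 = 2849.6 / 258.48 × 0.85 ≈ 9.4 mL/min
CrCl ≈ 9 mL/min.
wexomycin: < 25 mL/min → 10% of 2000 mg = 200 mg.
tezotadine: < 45 mL/min → 35% of 1000 mg = 350 mg.
Total = 200 + 350 = 550 mg.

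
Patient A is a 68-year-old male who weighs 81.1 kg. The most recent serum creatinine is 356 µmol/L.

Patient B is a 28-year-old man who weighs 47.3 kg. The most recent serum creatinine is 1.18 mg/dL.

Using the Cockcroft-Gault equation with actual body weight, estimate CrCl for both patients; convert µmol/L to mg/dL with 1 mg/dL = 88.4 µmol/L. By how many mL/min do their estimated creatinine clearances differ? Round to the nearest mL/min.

Patient A: SCr = 356 / 88.4 = 4.027 mg/dL
Patient A: CrCl = (140 − 68) × 81.1 / (72 × 4.027) = 5839.2 / 289.94 ≈ 20.1 mL/min
Patient B: CrCl = (140 − 28) × 47.3 / (72 × 1.18) = 5297.6 / 84.96 ≈ 62.4 mL/min
|20.1 − 62.4| = 42.3 mL/min

42 mL/min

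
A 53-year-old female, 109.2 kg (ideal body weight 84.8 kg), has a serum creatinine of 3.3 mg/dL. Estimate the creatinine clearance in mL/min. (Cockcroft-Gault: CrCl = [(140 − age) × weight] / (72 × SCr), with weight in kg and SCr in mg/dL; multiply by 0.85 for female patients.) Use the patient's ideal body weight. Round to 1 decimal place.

CrCl = (140 − 53) × 84.8 / (72 × 3.3) × 0.85 = 7377.6 / 237.60 × 0.85 ≈ 26.4 mL/min

26.4 mL/min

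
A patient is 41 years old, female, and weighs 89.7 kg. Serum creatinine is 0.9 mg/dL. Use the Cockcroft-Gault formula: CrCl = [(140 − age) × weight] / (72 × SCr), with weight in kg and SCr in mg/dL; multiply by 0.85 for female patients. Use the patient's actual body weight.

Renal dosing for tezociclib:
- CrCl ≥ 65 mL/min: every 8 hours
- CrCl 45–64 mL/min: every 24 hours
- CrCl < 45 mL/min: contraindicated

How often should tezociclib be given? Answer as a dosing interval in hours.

every 8 hours

CrCl = (140 − 41) × 89.7 / (72 × 0.9) × 0.85 = 8880.3 / 64.80 × 0.85 ≈ 116.5 mL/min
CrCl ≈ 116 mL/min → bracket ≥ 65 mL/min → every 8 hours.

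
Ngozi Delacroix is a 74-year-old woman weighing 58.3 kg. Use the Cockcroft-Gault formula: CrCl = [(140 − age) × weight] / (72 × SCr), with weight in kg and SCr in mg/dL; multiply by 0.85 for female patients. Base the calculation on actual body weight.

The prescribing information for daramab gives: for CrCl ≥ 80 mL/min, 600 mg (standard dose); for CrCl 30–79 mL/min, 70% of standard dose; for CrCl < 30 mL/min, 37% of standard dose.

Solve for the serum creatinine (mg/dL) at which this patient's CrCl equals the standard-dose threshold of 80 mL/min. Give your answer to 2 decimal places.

Standard dose requires CrCl ≥ 80 mL/min.
Set (140 − 74) × 58.3 × 0.85 / (72 × SCr) = 80
SCr = (140 − 74) × 58.3 × 0.85 / (72 × 80) = 0.568 mg/dL

0.57 mg/dL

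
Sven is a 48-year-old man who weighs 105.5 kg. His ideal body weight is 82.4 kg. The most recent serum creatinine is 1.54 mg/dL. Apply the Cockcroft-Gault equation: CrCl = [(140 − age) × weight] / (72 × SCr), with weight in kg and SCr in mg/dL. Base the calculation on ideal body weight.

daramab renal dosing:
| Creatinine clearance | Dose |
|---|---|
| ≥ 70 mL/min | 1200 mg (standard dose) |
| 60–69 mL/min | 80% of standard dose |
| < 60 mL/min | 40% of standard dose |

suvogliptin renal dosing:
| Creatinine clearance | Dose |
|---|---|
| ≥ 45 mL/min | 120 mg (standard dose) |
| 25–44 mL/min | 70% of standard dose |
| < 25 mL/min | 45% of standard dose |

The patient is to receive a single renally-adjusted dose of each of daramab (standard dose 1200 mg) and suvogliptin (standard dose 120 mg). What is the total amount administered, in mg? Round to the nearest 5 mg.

CrCl = (140 − 48) × 82.4 / (72 × 1.54) = 7580.8 / 110.88 ≈ 68.4 mL/min
CrCl ≈ 68 mL/min.
daramab: 60–69 mL/min → 80% of 1200 mg = 960 mg.
suvogliptin: ≥ 45 mL/min → 100% of 120 mg = 120 mg.
Total = 960 + 120 = 1080 mg.

1080 mg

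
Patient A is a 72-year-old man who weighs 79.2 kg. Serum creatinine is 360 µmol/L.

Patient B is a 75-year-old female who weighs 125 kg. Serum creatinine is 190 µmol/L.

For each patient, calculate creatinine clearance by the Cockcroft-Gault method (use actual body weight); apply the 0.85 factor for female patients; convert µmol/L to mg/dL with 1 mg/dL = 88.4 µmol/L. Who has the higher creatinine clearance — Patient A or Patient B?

Patient B

Patient A: SCr = 360 / 88.4 = 4.072 mg/dL
Patient A: CrCl = (140 − 72) × 79.2 / (72 × 4.072) = 5385.6 / 293.18 ≈ 18.4 mL/min
Patient B: SCr = 190 / 88.4 = 2.149 mg/dL
Patient B: CrCl = (140 − 75) × 125 / (72 × 2.149) × 0.85 = 8125.0 / 154.73 × 0.85 ≈ 44.6 mL/min
18.4 vs 44.6 mL/min → Patient B is higher.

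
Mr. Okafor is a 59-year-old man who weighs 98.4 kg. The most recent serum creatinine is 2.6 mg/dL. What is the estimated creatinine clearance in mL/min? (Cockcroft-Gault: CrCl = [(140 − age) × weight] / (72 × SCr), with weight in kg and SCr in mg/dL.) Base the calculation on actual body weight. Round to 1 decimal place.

42.6 mL/min

CrCl = (140 − 59) × 98.4 / (72 × 2.6) = 7970.4 / 187.20 ≈ 42.6 mL/min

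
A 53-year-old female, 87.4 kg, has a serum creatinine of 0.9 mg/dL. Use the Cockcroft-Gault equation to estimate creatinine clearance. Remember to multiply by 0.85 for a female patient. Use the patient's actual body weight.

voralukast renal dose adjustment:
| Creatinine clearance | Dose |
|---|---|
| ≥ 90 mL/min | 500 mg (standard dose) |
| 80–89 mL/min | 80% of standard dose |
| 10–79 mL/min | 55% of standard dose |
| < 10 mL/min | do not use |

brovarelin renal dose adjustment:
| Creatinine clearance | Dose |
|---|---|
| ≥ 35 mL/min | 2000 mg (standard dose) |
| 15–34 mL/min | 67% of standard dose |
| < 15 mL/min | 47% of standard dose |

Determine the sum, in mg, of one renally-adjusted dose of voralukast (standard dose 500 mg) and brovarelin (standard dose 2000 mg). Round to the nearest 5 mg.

CrCl = (140 − 53) × 87.4 / (72 × 0.9) × 0.85 = 7603.8 / 64.80 × 0.85 ≈ 99.7 mL/min
CrCl ≈ 100 mL/min.
voralukast: ≥ 90 mL/min → 100% of 500 mg = 500 mg.
brovarelin: ≥ 35 mL/min → 100% of 2000 mg = 2000 mg.
Total = 500 + 2000 = 2500 mg.

2500 mg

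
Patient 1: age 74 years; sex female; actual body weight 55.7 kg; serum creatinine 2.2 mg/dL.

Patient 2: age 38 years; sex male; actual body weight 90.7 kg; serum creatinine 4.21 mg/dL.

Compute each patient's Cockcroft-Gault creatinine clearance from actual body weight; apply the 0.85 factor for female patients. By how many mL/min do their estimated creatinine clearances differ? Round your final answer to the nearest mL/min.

11 mL/min

Patient 1: CrCl = (140 − 74) × 55.7 / (72 × 2.2) × 0.85 = 3676.2 / 158.40 × 0.85 ≈ 19.7 mL/min
Patient 2: CrCl = (140 − 38) × 90.7 / (72 × 4.21) = 9251.4 / 303.12 ≈ 30.5 mL/min
|19.7 − 30.5| = 10.8 mL/min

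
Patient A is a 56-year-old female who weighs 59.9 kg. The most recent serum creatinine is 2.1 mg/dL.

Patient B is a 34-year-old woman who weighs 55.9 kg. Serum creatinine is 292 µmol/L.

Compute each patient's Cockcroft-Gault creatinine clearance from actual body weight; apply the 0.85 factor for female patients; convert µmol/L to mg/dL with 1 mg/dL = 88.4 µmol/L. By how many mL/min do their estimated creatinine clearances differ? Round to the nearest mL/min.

Patient A: CrCl = (140 − 56) × 59.9 / (72 × 2.1) × 0.85 = 5031.6 / 151.20 × 0.85 ≈ 28.3 mL/min
Patient B: SCr = 292 / 88.4 = 3.303 mg/dL
Patient B: CrCl = (140 − 34) × 55.9 / (72 × 3.303) × 0.85 = 5925.4 / 237.82 × 0.85 ≈ 21.2 mL/min
|28.3 − 21.2| = 7.1 mL/min

7 mL/min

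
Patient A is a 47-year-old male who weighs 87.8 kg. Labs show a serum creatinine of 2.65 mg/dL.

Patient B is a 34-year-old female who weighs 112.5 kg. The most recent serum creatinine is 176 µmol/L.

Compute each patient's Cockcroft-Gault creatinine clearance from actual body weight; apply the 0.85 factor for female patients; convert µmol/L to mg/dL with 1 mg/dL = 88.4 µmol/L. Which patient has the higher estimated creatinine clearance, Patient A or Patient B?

Patient B

Patient A: CrCl = (140 − 47) × 87.8 / (72 × 2.65) = 8165.4 / 190.80 ≈ 42.8 mL/min
Patient B: SCr = 176 / 88.4 = 1.991 mg/dL
Patient B: CrCl = (140 − 34) × 112.5 / (72 × 1.991) × 0.85 = 11925.0 / 143.35 × 0.85 ≈ 70.7 mL/min
42.8 vs 70.7 mL/min → Patient B is higher.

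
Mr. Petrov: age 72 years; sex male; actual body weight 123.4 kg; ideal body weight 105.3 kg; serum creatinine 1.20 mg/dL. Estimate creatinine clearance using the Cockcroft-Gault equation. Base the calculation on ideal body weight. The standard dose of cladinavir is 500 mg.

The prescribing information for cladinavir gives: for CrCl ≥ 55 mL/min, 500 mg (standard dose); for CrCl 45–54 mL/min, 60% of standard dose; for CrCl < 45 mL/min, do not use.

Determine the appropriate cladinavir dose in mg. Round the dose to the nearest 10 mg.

500 mg

CrCl = (140 − 72) × 105.3 / (72 × 1.2) = 7160.4 / 86.40 ≈ 82.9 mL/min
CrCl ≈ 83 mL/min → bracket ≥ 55 mL/min.
100% of 500 mg = 500 mg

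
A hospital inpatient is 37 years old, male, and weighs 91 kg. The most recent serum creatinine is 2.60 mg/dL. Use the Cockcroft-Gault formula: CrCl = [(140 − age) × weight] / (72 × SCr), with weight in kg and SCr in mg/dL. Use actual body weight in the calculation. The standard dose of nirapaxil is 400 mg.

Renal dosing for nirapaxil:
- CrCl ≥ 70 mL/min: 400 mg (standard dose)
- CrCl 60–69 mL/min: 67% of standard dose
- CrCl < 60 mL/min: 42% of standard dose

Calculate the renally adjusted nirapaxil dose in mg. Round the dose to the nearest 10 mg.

CrCl = (140 − 37) × 91 / (72 × 2.6) = 9373.0 / 187.20 ≈ 50.1 mL/min
CrCl ≈ 50 mL/min → bracket < 60 mL/min.
42% of 400 mg = 168 mg → 170 mg

170 mg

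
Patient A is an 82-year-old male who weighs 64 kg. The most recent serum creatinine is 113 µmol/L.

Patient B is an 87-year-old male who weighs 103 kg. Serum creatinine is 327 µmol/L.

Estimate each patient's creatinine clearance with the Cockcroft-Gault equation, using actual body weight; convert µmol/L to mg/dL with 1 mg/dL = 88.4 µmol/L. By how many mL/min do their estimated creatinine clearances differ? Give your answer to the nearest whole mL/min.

20 mL/min

Patient A: SCr = 113 / 88.4 = 1.278 mg/dL
Patient A: CrCl = (140 − 82) × 64 / (72 × 1.278) = 3712.0 / 92.02 ≈ 40.3 mL/min
Patient B: SCr = 327 / 88.4 = 3.699 mg/dL
Patient B: CrCl = (140 − 87) × 103 / (72 × 3.699) = 5459.0 / 266.33 ≈ 20.5 mL/min
|40.3 − 20.5| = 19.8 mL/min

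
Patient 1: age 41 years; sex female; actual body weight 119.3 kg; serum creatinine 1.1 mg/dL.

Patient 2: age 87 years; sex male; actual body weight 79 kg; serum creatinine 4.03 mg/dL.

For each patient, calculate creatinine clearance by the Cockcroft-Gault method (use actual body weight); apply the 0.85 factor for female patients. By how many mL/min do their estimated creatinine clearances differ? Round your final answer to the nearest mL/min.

Patient 1: CrCl = (140 − 41) × 119.3 / (72 × 1.1) × 0.85 = 11810.7 / 79.20 × 0.85 ≈ 126.8 mL/min
Patient 2: CrCl = (140 − 87) × 79 / (72 × 4.03) = 4187.0 / 290.16 ≈ 14.4 mL/min
|126.8 − 14.4| = 112.4 mL/min

112 mL/min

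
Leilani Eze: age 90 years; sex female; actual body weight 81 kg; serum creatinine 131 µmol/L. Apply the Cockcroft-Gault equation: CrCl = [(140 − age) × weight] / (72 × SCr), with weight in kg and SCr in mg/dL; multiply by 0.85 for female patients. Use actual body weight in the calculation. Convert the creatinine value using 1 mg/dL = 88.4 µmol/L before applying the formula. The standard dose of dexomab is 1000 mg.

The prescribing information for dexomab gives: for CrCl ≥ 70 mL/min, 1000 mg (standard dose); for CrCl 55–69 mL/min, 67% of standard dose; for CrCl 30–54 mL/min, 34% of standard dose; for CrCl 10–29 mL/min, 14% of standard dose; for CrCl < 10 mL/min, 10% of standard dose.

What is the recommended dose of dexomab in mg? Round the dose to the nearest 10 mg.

SCr = 131 / 88.4 = 1.482 mg/dL
CrCl = (140 − 90) × 81 / (72 × 1.482) × 0.85 = 4050.0 / 106.70 × 0.85 ≈ 32.3 mL/min
CrCl ≈ 32 mL/min → bracket 30–54 mL/min.
34% of 1000 mg = 340 mg

340 mg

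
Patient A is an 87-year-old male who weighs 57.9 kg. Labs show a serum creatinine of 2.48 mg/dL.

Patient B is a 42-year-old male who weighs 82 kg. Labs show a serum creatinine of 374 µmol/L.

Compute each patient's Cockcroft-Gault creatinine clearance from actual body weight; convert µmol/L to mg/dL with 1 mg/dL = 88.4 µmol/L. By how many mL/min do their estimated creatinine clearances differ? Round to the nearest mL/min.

9 mL/min

Patient A: CrCl = (140 − 87) × 57.9 / (72 × 2.48) = 3068.7 / 178.56 ≈ 17.2 mL/min
Patient B: SCr = 374 / 88.4 = 4.231 mg/dL
Patient B: CrCl = (140 − 42) × 82 / (72 × 4.231) = 8036.0 / 304.63 ≈ 26.4 mL/min
|17.2 − 26.4| = 9.2 mL/min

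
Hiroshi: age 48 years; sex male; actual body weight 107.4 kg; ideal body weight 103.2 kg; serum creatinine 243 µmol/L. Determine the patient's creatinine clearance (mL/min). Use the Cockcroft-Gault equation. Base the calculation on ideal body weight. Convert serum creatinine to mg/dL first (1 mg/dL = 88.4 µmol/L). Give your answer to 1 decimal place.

SCr = 243 / 88.4 = 2.749 mg/dL
CrCl = (140 − 48) × 103.2 / (72 × 2.749) = 9494.4 / 197.93 ≈ 48.0 mL/min

48.0 mL/min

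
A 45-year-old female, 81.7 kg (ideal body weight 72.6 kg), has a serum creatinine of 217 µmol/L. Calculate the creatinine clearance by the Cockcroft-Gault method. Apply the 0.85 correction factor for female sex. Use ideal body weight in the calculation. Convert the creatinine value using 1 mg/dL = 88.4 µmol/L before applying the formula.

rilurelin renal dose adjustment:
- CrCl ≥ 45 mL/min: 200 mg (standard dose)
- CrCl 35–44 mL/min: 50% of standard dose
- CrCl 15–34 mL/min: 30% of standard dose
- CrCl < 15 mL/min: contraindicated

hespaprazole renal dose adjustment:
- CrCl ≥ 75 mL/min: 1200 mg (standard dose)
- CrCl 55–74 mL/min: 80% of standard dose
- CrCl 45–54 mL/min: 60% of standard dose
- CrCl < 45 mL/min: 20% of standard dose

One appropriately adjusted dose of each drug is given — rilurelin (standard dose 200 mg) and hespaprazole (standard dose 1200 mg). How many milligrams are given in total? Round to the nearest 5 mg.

300 mg

SCr = 217 / 88.4 = 2.455 mg/dL
CrCl = (140 − 45) × 72.6 / (72 × 2.455) × 0.85 = 6897.0 / 176.76 × 0.85 ≈ 33.2 mL/min
CrCl ≈ 33 mL/min.
rilurelin: 15–34 mL/min → 30% of 200 mg = 60 mg.
hespaprazole: < 45 mL/min → 20% of 1200 mg = 240 mg.
Total = 60 + 240 = 300 mg.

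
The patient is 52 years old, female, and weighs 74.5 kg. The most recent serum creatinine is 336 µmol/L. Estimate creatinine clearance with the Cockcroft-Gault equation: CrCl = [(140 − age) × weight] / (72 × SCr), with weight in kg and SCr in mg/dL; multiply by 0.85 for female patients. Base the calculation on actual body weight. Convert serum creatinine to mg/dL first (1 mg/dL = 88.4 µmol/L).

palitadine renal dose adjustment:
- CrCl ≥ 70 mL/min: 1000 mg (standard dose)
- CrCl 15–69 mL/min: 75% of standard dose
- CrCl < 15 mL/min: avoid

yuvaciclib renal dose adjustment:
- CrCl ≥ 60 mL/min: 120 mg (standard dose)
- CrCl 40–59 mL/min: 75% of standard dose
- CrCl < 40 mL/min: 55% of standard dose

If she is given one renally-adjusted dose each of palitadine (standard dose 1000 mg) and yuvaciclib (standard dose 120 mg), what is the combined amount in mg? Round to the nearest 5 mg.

SCr = 336 / 88.4 = 3.801 mg/dL
CrCl = (140 − 52) × 74.5 / (72 × 3.801) × 0.85 = 6556.0 / 273.67 × 0.85 ≈ 20.4 mL/min
CrCl ≈ 20 mL/min.
palitadine: 15–69 mL/min → 75% of 1000 mg = 750 mg.
yuvaciclib: < 40 mL/min → 55% of 120 mg = 66 mg.
Total = 750 + 66 = 816 mg.

815 mg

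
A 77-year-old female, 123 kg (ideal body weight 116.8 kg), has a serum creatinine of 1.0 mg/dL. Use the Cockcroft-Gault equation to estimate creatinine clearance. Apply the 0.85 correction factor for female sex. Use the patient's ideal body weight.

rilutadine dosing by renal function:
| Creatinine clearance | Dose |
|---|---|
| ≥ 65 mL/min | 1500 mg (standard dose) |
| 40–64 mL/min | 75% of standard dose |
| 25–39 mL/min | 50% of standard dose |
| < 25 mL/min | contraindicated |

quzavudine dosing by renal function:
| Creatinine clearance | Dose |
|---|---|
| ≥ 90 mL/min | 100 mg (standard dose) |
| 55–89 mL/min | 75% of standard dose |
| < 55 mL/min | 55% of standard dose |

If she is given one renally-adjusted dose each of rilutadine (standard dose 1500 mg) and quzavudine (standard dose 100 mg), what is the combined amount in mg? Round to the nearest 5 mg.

CrCl = (140 − 77) × 116.8 / (72 × 1) × 0.85 = 7358.4 / 72.00 × 0.85 ≈ 86.9 mL/min
CrCl ≈ 87 mL/min.
rilutadine: ≥ 65 mL/min → 100% of 1500 mg = 1500 mg.
quzavudine: 55–89 mL/min → 75% of 100 mg = 75 mg.
Total = 1500 + 75 = 1575 mg.

1575 mg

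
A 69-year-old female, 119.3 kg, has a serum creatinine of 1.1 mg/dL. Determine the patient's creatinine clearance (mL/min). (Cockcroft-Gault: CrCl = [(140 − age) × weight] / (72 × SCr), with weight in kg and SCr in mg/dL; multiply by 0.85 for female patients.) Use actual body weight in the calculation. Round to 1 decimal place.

90.9 mL/min

CrCl = (140 − 69) × 119.3 / (72 × 1.1) × 0.85 = 8470.3 / 79.20 × 0.85 ≈ 90.9 mL/min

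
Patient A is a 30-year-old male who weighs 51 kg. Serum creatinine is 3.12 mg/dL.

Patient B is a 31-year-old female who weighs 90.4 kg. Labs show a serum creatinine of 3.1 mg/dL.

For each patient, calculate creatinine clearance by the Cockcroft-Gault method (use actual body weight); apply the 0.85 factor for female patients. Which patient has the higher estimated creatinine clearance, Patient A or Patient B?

Patient B

Patient A: CrCl = (140 − 30) × 51 / (72 × 3.12) = 5610.0 / 224.64 ≈ 25.0 mL/min
Patient B: CrCl = (140 − 31) × 90.4 / (72 × 3.1) × 0.85 = 9853.6 / 223.20 × 0.85 ≈ 37.5 mL/min
25.0 vs 37.5 mL/min → Patient B is higher.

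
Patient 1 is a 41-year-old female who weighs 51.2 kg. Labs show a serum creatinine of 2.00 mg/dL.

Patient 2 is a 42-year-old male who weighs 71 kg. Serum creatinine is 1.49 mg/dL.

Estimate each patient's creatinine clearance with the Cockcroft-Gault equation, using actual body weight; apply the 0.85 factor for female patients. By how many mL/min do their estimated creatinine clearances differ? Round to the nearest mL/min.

Patient 1: CrCl = (140 − 41) × 51.2 / (72 × 2) × 0.85 = 5068.8 / 144.00 × 0.85 ≈ 29.9 mL/min
Patient 2: CrCl = (140 − 42) × 71 / (72 × 1.49) = 6958.0 / 107.28 ≈ 64.9 mL/min
|29.9 − 64.9| = 35.0 mL/min

35 mL/min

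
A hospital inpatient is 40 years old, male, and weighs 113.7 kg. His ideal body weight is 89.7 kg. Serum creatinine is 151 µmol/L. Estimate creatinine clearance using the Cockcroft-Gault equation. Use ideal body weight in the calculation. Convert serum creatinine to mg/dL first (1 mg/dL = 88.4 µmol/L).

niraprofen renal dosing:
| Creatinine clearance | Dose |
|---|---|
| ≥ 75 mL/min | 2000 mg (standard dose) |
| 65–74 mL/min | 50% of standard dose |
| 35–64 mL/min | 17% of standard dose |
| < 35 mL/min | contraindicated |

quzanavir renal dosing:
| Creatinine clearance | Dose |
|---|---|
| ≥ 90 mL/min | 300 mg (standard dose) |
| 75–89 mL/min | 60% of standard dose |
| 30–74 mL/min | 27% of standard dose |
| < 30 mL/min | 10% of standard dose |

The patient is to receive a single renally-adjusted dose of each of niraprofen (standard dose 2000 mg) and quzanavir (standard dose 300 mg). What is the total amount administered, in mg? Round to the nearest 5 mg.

SCr = 151 / 88.4 = 1.708 mg/dL
CrCl = (140 − 40) × 89.7 / (72 × 1.708) = 8970.0 / 122.98 ≈ 72.9 mL/min
CrCl ≈ 73 mL/min.
niraprofen: 65–74 mL/min → 50% of 2000 mg = 1000 mg.
quzanavir: 30–74 mL/min → 27% of 300 mg = 81 mg.
Total = 1000 + 81 = 1081 mg.

1080 mg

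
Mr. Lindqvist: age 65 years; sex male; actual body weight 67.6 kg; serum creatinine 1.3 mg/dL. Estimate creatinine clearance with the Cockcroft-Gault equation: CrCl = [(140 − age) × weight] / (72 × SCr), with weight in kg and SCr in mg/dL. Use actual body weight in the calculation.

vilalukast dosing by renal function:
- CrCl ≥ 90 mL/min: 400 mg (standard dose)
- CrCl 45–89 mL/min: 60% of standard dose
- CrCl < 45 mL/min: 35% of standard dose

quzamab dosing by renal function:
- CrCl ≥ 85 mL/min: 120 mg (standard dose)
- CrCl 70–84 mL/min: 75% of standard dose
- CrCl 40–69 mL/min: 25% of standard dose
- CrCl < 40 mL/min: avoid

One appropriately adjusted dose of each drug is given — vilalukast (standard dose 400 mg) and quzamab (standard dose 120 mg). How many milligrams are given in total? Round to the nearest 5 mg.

270 mg

CrCl = (140 − 65) × 67.6 / (72 × 1.3) = 5070.0 / 93.60 ≈ 54.2 mL/min
CrCl ≈ 54 mL/min.
vilalukast: 45–89 mL/min → 60% of 400 mg = 240 mg.
quzamab: 40–69 mL/min → 25% of 120 mg = 30 mg.
Total = 240 + 30 = 270 mg.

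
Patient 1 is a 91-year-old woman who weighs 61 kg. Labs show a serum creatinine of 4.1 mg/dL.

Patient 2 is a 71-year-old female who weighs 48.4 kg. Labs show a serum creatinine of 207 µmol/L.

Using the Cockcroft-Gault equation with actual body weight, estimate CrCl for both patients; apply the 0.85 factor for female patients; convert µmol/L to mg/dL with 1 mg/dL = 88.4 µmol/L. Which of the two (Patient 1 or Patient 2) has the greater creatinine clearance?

Patient 1: CrCl = (140 − 91) × 61 / (72 × 4.1) × 0.85 = 2989.0 / 295.20 × 0.85 ≈ 8.6 mL/min
Patient 2: SCr = 207 / 88.4 = 2.342 mg/dL
Patient 2: CrCl = (140 − 71) × 48.4 / (72 × 2.342) × 0.85 = 3339.6 / 168.62 × 0.85 ≈ 16.8 mL/min
8.6 vs 16.8 mL/min → Patient 2 is higher.

Patient 2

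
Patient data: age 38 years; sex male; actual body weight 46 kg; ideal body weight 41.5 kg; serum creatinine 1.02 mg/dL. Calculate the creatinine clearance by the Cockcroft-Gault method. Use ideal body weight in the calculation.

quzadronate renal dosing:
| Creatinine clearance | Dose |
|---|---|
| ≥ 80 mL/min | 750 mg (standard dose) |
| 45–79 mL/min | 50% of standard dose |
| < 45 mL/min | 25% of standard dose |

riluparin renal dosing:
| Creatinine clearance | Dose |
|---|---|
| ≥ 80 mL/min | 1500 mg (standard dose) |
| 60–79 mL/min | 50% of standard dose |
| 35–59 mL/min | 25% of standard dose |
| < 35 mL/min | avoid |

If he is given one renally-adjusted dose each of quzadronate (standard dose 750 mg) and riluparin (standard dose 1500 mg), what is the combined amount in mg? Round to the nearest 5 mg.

750 mg

CrCl = (140 − 38) × 41.5 / (72 × 1.02) = 4233.0 / 73.44 ≈ 57.6 mL/min
CrCl ≈ 58 mL/min.
quzadronate: 45–79 mL/min → 50% of 750 mg = 375 mg.
riluparin: 35–59 mL/min → 25% of 1500 mg = 375 mg.
Total = 375 + 375 = 750 mg.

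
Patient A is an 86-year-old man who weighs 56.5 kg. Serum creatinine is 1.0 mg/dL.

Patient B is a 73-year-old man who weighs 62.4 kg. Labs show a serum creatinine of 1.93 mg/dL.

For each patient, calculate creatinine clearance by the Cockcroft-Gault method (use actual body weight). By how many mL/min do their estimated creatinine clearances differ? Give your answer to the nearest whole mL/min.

12 mL/min

Patient A: CrCl = (140 − 86) × 56.5 / (72 × 1) = 3051.0 / 72.00 ≈ 42.4 mL/min
Patient B: CrCl = (140 − 73) × 62.4 / (72 × 1.93) = 4180.8 / 138.96 ≈ 30.1 mL/min
|42.4 − 30.1| = 12.3 mL/min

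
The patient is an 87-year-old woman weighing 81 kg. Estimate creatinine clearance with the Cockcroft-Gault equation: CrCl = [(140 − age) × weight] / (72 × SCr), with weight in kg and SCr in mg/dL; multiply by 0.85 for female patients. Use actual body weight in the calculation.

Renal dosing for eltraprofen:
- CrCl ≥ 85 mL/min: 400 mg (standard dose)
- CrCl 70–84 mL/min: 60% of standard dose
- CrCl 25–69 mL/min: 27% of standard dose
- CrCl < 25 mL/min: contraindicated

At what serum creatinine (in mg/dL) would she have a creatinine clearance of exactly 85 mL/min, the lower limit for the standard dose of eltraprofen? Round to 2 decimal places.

Standard dose requires CrCl ≥ 85 mL/min.
Set (140 − 87) × 81 × 0.85 / (72 × SCr) = 85
SCr = (140 − 87) × 81 × 0.85 / (72 × 85) = 0.596 mg/dL

0.60 mg/dL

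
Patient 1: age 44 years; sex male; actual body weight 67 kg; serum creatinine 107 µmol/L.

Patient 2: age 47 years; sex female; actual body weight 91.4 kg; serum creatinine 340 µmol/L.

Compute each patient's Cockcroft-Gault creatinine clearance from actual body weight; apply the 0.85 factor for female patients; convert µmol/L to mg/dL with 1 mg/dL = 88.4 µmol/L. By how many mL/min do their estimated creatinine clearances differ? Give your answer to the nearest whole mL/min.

Patient 1: SCr = 107 / 88.4 = 1.21 mg/dL
Patient 1: CrCl = (140 − 44) × 67 / (72 × 1.21) = 6432.0 / 87.12 ≈ 73.8 mL/min
Patient 2: SCr = 340 / 88.4 = 3.846 mg/dL
Patient 2: CrCl = (140 − 47) × 91.4 / (72 × 3.846) × 0.85 = 8500.2 / 276.91 × 0.85 ≈ 26.1 mL/min
|73.8 − 26.1| = 47.7 mL/min

48 mL/min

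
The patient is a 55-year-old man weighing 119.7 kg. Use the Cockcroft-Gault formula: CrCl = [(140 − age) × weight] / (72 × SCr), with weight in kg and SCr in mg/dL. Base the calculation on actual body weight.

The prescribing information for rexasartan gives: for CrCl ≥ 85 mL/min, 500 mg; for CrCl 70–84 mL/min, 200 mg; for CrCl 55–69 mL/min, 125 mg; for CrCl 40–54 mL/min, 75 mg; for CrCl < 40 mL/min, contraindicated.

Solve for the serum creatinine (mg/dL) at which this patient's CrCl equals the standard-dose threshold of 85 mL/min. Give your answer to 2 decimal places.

Standard dose requires CrCl ≥ 85 mL/min.
Set (140 − 55) × 119.7 / (72 × SCr) = 85
SCr = (140 − 55) × 119.7 / (72 × 85) = 1.663 mg/dL

1.66 mg/dL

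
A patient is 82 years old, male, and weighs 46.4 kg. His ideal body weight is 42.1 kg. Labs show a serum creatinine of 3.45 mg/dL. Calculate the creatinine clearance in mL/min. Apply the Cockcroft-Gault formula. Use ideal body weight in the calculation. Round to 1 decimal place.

CrCl = (140 − 82) × 42.1 / (72 × 3.45) = 2441.8 / 248.40 ≈ 9.8 mL/min

9.8 mL/min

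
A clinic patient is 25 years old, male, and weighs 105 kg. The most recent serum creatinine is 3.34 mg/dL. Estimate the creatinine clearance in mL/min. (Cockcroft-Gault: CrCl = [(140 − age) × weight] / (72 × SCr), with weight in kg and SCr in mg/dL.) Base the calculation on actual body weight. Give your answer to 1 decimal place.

50.2 mL/min

CrCl = (140 − 25) × 105 / (72 × 3.34) = 12075.0 / 240.48 ≈ 50.2 mL/min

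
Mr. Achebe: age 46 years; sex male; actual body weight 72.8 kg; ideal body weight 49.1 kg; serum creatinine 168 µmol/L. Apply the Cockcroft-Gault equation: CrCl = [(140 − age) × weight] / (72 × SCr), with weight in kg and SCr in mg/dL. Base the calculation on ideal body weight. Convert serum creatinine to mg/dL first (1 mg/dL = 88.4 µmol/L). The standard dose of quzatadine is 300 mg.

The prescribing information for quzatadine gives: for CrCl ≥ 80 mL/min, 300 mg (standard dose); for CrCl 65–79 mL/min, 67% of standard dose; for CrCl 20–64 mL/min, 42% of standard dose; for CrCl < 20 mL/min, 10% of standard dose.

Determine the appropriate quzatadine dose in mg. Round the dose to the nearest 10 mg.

130 mg

SCr = 168 / 88.4 = 1.9 mg/dL
CrCl = (140 − 46) × 49.1 / (72 × 1.9) = 4615.4 / 136.80 ≈ 33.7 mL/min
CrCl ≈ 34 mL/min → bracket 20–64 mL/min.
42% of 300 mg = 126 mg → 130 mg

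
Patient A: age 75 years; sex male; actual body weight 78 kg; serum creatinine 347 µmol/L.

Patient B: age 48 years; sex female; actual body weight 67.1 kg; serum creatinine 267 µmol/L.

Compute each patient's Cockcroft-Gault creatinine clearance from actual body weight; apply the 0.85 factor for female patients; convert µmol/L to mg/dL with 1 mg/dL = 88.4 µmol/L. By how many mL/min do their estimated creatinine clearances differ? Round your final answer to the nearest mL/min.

6 mL/min

Patient A: SCr = 347 / 88.4 = 3.925 mg/dL
Patient A: CrCl = (140 − 75) × 78 / (72 × 3.925) = 5070.0 / 282.60 ≈ 17.9 mL/min
Patient B: SCr = 267 / 88.4 = 3.02 mg/dL
Patient B: CrCl = (140 − 48) × 67.1 / (72 × 3.02) × 0.85 = 6173.2 / 217.44 × 0.85 ≈ 24.1 mL/min
|17.9 − 24.1| = 6.2 mL/min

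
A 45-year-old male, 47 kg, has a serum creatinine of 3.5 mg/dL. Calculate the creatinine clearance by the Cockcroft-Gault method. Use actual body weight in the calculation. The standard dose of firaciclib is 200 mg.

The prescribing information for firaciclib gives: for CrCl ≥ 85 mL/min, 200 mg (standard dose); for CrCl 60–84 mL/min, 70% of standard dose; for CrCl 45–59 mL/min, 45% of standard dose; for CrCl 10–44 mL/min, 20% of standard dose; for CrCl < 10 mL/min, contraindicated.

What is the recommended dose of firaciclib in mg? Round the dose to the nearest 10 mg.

40 mg

CrCl = (140 − 45) × 47 / (72 × 3.5) = 4465.0 / 252.00 ≈ 17.7 mL/min
CrCl ≈ 18 mL/min → bracket 10–44 mL/min.
20% of 200 mg = 40 mg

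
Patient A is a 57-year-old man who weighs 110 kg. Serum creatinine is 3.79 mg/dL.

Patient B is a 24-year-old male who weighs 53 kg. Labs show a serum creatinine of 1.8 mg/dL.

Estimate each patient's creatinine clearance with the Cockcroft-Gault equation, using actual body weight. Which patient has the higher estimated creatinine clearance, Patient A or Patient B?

Patient A: CrCl = (140 − 57) × 110 / (72 × 3.79) = 9130.0 / 272.88 ≈ 33.5 mL/min
Patient B: CrCl = (140 − 24) × 53 / (72 × 1.8) = 6148.0 / 129.60 ≈ 47.4 mL/min
33.5 vs 47.4 mL/min → Patient B is higher.

Patient B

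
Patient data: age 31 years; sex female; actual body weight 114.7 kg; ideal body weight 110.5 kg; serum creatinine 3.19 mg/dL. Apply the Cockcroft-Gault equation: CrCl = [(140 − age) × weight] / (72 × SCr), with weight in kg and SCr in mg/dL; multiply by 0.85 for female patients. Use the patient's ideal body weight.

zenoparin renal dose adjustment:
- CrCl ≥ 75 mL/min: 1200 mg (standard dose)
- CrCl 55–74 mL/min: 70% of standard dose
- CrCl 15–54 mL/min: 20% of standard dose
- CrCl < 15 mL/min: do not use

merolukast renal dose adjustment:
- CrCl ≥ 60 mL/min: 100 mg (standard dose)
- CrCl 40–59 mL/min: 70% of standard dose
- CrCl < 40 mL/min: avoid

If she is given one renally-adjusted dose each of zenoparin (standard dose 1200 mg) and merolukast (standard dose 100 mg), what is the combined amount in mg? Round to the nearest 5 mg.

CrCl = (140 − 31) × 110.5 / (72 × 3.19) × 0.85 = 12044.5 / 229.68 × 0.85 ≈ 44.6 mL/min
CrCl ≈ 45 mL/min.
zenoparin: 15–54 mL/min → 20% of 1200 mg = 240 mg.
merolukast: 40–59 mL/min → 70% of 100 mg = 70 mg.
Total = 240 + 70 = 310 mg.

310 mg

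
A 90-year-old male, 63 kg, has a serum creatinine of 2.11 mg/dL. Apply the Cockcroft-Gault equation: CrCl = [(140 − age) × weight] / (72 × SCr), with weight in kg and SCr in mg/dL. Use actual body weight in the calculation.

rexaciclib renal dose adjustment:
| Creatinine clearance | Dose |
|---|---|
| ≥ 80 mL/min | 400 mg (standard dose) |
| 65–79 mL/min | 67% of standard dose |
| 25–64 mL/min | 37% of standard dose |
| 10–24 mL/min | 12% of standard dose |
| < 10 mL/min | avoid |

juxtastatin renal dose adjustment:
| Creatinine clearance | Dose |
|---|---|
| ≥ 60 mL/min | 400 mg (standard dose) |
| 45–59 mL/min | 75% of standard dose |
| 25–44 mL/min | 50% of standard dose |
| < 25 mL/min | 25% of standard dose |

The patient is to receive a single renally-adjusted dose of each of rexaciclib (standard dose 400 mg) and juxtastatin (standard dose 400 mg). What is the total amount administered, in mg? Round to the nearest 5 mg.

150 mg

CrCl = (140 − 90) × 63 / (72 × 2.11) = 3150.0 / 151.92 ≈ 20.7 mL/min
CrCl ≈ 21 mL/min.
rexaciclib: 10–24 mL/min → 12% of 400 mg = 48 mg.
juxtastatin: < 25 mL/min → 25% of 400 mg = 100 mg.
Total = 48 + 100 = 148 mg.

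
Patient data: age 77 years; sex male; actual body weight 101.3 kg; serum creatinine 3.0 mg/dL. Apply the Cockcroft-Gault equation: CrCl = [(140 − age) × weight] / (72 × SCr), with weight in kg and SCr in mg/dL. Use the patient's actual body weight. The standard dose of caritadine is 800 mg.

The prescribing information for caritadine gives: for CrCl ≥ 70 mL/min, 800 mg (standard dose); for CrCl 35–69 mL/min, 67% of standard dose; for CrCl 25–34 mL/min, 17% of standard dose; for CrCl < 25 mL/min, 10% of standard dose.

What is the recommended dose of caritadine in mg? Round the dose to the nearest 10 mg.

CrCl = (140 − 77) × 101.3 / (72 × 3) = 6381.9 / 216.00 ≈ 29.5 mL/min
CrCl ≈ 30 mL/min → bracket 25–34 mL/min.
17% of 800 mg = 136 mg → 140 mg

140 mg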